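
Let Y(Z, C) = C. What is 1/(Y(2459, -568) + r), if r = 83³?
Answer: 1/571219 ≈ 1.7506e-6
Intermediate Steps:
r = 571787
1/(Y(2459, -568) + r) = 1/(-568 + 571787) = 1/571219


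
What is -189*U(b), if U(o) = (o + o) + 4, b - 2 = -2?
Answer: -756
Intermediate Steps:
b = 0 (b = 2 - 2 = 0)
U(o) = 4 + 2*o (U(o) = 2*o + 4 = 4 + 2*o)
-189*U(b) = -189*(4 + 2*0) = -189*(4 + 0) = -189*4 = -756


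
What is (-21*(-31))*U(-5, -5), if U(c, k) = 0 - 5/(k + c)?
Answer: 651/2 ≈ 325.50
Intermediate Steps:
U(c, k) = -5/(c + k) (U(c, k) = 0 - 5/(c + k) = -5/(c + k))
(-21*(-31))*U(-5, -5) = (-21*(-31))*(-5/(-5 - 5)) = 651*(-5/(-10)) = 651*(-5*(-⅒)) = 651*(½) = 651/2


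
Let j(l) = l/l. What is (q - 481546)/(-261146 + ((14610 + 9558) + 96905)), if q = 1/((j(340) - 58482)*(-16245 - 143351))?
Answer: 1498143166114365/435782682666116 ≈ 3.4378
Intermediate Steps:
j(l) = 1
q = 1/9333333676 (q = 1/((1 - 58482)*(-16245 - 143351)) = 1/(-58481*(-159596)) = 1/9333333676 ≈ 1.0714e-10)
(q - 481546)/(-261146 + ((14610 + 9558) + 96905)) = (1/9333333676 - 481546)/(-261146 + ((14610 + 9558) + 96905)) = -4494429498343095/(9333333676*(-261146 + (24168 + 96905))) = -4494429498343095/(9333333676*(-261146 + 121073)) = -4494429498343095/9333333676/(-140073) = -4494429498343095/9333333676*(-1/140073) = 1498143166114365/435782682666116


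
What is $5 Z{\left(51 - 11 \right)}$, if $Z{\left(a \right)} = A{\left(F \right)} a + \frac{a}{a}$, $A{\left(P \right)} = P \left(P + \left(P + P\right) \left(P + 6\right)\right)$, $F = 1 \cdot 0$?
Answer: $5$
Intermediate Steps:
$F = 0$
$A{\left(P \right)} = P \left(P + 2 P \left(6 + P\right)\right)$
$Z{\left(a \right)} = 1$ ($Z{\left(a \right)} = 0^{2} \left(13 + 2 \cdot 0\right) a + \frac{a}{a} = 0 \left(13 + 0\right) a + 1 = 0 \cdot 13 a + 1 = 0 a + 1 = 0 + 1 = 1$)
$5 Z{\left(51 - 11 \right)} = 5 \cdot 1 = 5$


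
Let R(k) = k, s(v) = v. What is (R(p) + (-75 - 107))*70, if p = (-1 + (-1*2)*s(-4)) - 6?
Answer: -12670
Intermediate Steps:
p = 1 (p = (-1 - 1*2*(-4)) - 6 = (-1 - 2*(-4)) - 6 = (-1 + 8) - 6 = 7 - 6 = 1)
(R(p) + (-75 - 107))*70 = (1 + (-75 - 107))*70 = (1 - 182)*70 = -181*70 = -12670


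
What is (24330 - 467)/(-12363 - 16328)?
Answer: -23863/28691 ≈ -0.83172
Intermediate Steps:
(24330 - 467)/(-12363 - 16328) = 23863/(-28691) = 23863*(-1/28691) = -23863/28691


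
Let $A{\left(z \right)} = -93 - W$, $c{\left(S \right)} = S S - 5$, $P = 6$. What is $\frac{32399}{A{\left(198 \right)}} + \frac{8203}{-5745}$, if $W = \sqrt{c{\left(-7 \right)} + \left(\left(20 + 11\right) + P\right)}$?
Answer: $- \frac{20774329}{65110} \approx -319.06$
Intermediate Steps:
$c{\left(S \right)} = -5 + S^{2}$ ($c{\left(S \right)} = S^{2} - 5 = -5 + S^{2}$)
$W = 9$ ($W = \sqrt{\left(-5 + \left(-7\right)^{2}\right) + \left(\left(20 + 11\right) + 6\right)} = \sqrt{\left(-5 + 49\right) + \left(31 + 6\right)} = \sqrt{44 + 37} = \sqrt{81} = 9$)
$A{\left(z \right)} = -102$ ($A{\left(z \right)} = -93 - 9 = -102$)
$\frac{32399}{A{\left(198 \right)}} + \frac{8203}{-5745} = \frac{32399}{-102} + \frac{8203}{-5745} = 32399 \left(- \frac{1}{102}\right) + 8203 \left(- \frac{1}{5745}\right) = - \frac{32399}{102} - \frac{8203}{5745} = - \frac{20774329}{65110}$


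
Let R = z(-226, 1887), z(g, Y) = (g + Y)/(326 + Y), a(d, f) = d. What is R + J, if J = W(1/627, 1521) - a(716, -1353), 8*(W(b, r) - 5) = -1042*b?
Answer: -3943182229/5550204 ≈ -710.46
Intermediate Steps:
W(b, r) = 5 - 521*b/4 (W(b, r) = 5 + (-1042*b)/8 = 5 - 521*b/4)
z(g, Y) = (Y + g)/(326 + Y)
R = 1661/2213 (R = (1887 - 226)/(326 + 1887) = 1661/2213 ≈ 0.75056)
J = -1783709/2508 (J = (5 - 521/4/627) - 1*716 = (5 - 521/4*1/627) - 716 = (5 - 521/2508) - 716 = 12019/2508 - 716 = -1783709/2508 ≈ -711.21)
R + J = 1661/2213 - 1783709/2508 = -3943182229/5550204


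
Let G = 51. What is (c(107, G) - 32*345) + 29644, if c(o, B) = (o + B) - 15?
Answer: 18747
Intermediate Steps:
c(o, B) = -15 + B + o (c(o, B) = (B + o) - 15 = -15 + B + o)
(c(107, G) - 32*345) + 29644 = ((-15 + 51 + 107) - 32*345) + 29644 = (143 - 11040) + 29644 = -10897 + 29644 = 18747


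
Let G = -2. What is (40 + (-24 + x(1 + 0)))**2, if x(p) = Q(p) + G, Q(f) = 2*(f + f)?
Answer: 324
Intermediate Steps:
Q(f) = 4*f (Q(f) = 2*(2*f) = 4*f)
x(p) = -2 + 4*p (x(p) = 4*p - 2 = -2 + 4*p)
(40 + (-24 + x(1 + 0)))**2 = (40 + (-24 + (-2 + 4*(1 + 0))))**2 = (40 + (-24 + (-2 + 4*1)))**2 = (40 + (-24 + (-2 + 4)))**2 = (40 + (-24 + 2))**2 = (40 - 22)**2 = 18**2 = 324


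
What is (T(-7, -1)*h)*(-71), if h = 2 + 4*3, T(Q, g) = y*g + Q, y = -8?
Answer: -994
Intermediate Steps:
T(Q, g) = Q - 8*g (T(Q, g) = -8*g + Q = Q - 8*g)
h = 14 (h = 2 + 12 = 14)
(T(-7, -1)*h)*(-71) = ((-7 - 8*(-1))*14)*(-71) = ((-7 + 8)*14)*(-71) = (1*14)*(-71) = 14*(-71) = -994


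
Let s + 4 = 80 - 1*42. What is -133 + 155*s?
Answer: 5137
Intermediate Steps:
s = 34 (s = -4 + (80 - 1*42) = -4 + (80 - 42) = -4 + 38 = 34)
-133 + 155*s = -133 + 155*34 = -133 + 5270 = 5137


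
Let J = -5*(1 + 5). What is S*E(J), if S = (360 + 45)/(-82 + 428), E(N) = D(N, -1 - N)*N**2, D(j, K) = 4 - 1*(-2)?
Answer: 1093500/173 ≈ 6320.8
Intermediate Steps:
D(j, K) = 6 (D(j, K) = 4 + 2 = 6)
J = -30 (J = -5*6 = -30)
E(N) = 6*N**2
S = 405/346 ≈ 1.1705
S*E(J) = 405*(6*(-30)**2)/346 = 405*(6*900)/346 = (405/346)*5400 = 1093500/173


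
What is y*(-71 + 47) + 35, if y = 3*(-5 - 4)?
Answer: 683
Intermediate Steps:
y = -27 (y = 3*(-9) = -27)
y*(-71 + 47) + 35 = -27*(-71 + 47) + 35 = -27*(-24) + 35 = 648 + 35 = 683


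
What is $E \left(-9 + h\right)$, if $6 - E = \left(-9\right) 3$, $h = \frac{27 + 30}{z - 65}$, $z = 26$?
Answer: $- \frac{4488}{13} \approx -345.23$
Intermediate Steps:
$h = - \frac{19}{13}$ ($h = \frac{27 + 30}{26 - 65} = \frac{57}{-39} = 57 \left(- \frac{1}{39}\right) = - \frac{19}{13} \approx -1.4615$)
$E = 33$ ($E = 6 - \left(-9\right) 3 = 6 - -27 = 6 + 27 = 33$)
$E \left(-9 + h\right) = 33 \left(-9 - \frac{19}{13}\right) = 33 \left(- \frac{136}{13}\right) = - \frac{4488}{13}$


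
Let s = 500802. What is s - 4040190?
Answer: -3539388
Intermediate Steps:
s - 4040190 = 500802 - 4040190 = -3539388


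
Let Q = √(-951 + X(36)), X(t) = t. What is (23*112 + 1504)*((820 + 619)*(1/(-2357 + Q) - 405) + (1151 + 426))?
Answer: -3294051406336500/1389091 - 1467780*I*√915/1389091 ≈ -2.3714e+9 - 31.962*I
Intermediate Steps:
Q = I*√915 (Q = √(-951 + 36) = √(-915) = I*√915 ≈ 30.249*I)
(23*112 + 1504)*((820 + 619)*(1/(-2357 + Q) - 405) + (1151 + 426)) = (23*112 + 1504)*((820 + 619)*(1/(-2357 + I*√915) - 405) + (1151 + 426)) = (2576 + 1504)*(1439*(-405 + 1/(-2357 + I*√915)) + 1577) = 4080*((-582795 + 1439/(-2357 + I*√915)) + 1577) = 4080*(-581218 + 1439/(-2357 + I*√915)) = -2371369440 + 5871120/(-2357 + I*√915)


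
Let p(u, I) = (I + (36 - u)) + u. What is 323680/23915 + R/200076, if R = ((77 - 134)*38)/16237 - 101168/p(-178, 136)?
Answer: 4520544454151495/334071654307014 ≈ 13.532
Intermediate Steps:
p(u, I) = 36 + I (p(u, I) = (36 + I - u) + u = 36 + I)
R = -410759342/698191 (R = ((77 - 134)*38)/16237 - 101168/(36 + 136) = -57*38*(1/16237) - 101168/172 = -2166*1/16237 - 101168*1/172 = -2166/16237 - 25292/43 = -410759342/698191 ≈ -588.32)
323680/23915 + R/200076 = 323680/23915 - 410759342/698191/200076 = 323680*(1/23915) - 410759342/698191*1/200076 = 64736/4783 - 205379671/69845631258 = 4520544454151495/334071654307014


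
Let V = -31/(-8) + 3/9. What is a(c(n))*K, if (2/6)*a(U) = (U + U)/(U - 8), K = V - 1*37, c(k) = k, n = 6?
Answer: 2361/4 ≈ 590.25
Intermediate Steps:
V = 101/24 (V = -31*(-⅛) + 3*(⅑) = 31/8 + ⅓ = 101/24 ≈ 4.2083)
K = -787/24 (K = 101/24 - 1*37 = 101/24 - 37 = -787/24 ≈ -32.792)
a(U) = 6*U/(-8 + U) (a(U) = 3*((U + U)/(U - 8)) = 3*((2*U)/(-8 + U)) = 3*(2*U/(-8 + U)) = 6*U/(-8 + U))
a(c(n))*K = (6*6/(-8 + 6))*(-787/24) = (6*6/(-2))*(-787/24) = (6*6*(-½))*(-787/24) = -18*(-787/24) = 2361/4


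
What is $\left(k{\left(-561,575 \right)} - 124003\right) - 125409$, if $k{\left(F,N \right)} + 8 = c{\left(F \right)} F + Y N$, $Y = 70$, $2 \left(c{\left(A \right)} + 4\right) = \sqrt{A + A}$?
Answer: $-206926 - \frac{561 i \sqrt{1122}}{2} \approx -2.0693 \cdot 10^{5} - 9395.7 i$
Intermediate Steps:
$c{\left(A \right)} = -4 + \frac{\sqrt{2} \sqrt{A}}{2}$ ($c{\left(A \right)} = -4 + \frac{\sqrt{A + A}}{2} = -4 + \frac{\sqrt{2 A}}{2} = -4 + \frac{\sqrt{2} \sqrt{A}}{2}$)
$k{\left(F,N \right)} = -8 + 70 N + F \left(-4 + \frac{\sqrt{2} \sqrt{F}}{2}\right)$ ($k{\left(F,N \right)} = -8 + \left(\left(-4 + \frac{\sqrt{2} \sqrt{F}}{2}\right) F + 70 N\right) = -8 + \left(F \left(-4 + \frac{\sqrt{2} \sqrt{F}}{2}\right) + 70 N\right) = -8 + \left(70 N + F \left(-4 + \frac{\sqrt{2} \sqrt{F}}{2}\right)\right) = -8 + 70 N + F \left(-4 + \frac{\sqrt{2} \sqrt{F}}{2}\right)$)
$\left(k{\left(-561,575 \right)} - 124003\right) - 125409 = \left(\left(-8 + 70 \cdot 575 + \frac{1}{2} \left(-561\right) \left(-8 + \sqrt{2} \sqrt{-561}\right)\right) - 124003\right) - 125409 = \left(\left(-8 + 40250 + \frac{1}{2} \left(-561\right) \left(-8 + \sqrt{2} i \sqrt{561}\right)\right) - 124003\right) - 125409 = \left(\left(-8 + 40250 + \frac{1}{2} \left(-561\right) \left(-8 + i \sqrt{1122}\right)\right) - 124003\right) - 125409 = \left(\left(-8 + 40250 + \left(2244 - \frac{561 i \sqrt{1122}}{2}\right)\right) - 124003\right) - 125409 = \left(\left(42486 - \frac{561 i \sqrt{1122}}{2}\right) - 124003\right) - 125409 = \left(-81517 - \frac{561 i \sqrt{1122}}{2}\right) - 125409 = -206926 - \frac{561 i \sqrt{1122}}{2}$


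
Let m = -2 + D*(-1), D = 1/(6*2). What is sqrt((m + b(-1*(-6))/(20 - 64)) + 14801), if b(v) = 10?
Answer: sqrt(64463091)/66 ≈ 121.65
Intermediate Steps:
D = 1/12 ≈ 0.083333
m = -25/12 (m = -2 + (1/12)*(-1) = -2 - 1/12 = -25/12 ≈ -2.0833)
sqrt((m + b(-1*(-6))/(20 - 64)) + 14801) = sqrt((-25/12 + 10/(20 - 64)) + 14801) = sqrt((-25/12 + 10/(-44)) + 14801) = sqrt((-25/12 - 1/44*10) + 14801) = sqrt((-25/12 - 5/22) + 14801) = sqrt(-305/132 + 14801) = sqrt(1953427/132) = sqrt(64463091)/66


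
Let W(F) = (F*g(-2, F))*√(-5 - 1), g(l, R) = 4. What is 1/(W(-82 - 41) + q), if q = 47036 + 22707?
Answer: 69743/4865538433 + 492*I*√6/4865538433 ≈ 1.4334e-5 + 2.4769e-7*I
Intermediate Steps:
q = 69743
W(F) = 4*I*F*√6 (W(F) = (F*4)*√(-5 - 1) = (4*F)*√(-6) = (4*F)*(I*√6) = 4*I*F*√6)
1/(W(-82 - 41) + q) = 1/(4*I*(-82 - 41)*√6 + 69743) = 1/(4*I*(-123)*√6 + 69743) = 1/(-492*I*√6 + 69743) = 1/(69743 - 492*I*√6)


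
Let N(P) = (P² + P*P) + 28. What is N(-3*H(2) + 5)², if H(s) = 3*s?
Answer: 133956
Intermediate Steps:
N(P) = 28 + 2*P² (N(P) = (P² + P²) + 28 = 2*P² + 28 = 28 + 2*P²)
N(-3*H(2) + 5)² = (28 + 2*(-9*2 + 5)²)² = (28 + 2*(-3*6 + 5)²)² = (28 + 2*(-18 + 5)²)² = (28 + 2*(-13)²)² = (28 + 2*169)² = (28 + 338)² = 366² = 133956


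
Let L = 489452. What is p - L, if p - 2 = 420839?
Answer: -68611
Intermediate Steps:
p = 420841 (p = 2 + 420839 = 420841)
p - L = 420841 - 1*489452 = 420841 - 489452 = -68611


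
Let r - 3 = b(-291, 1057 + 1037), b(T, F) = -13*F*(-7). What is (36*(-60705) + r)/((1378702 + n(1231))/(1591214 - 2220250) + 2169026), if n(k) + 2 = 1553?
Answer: -418271826876/454798019561 ≈ -0.91969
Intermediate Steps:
n(k) = 1551 (n(k) = -2 + 1553 = 1551)
b(T, F) = 91*F
r = 190557 (r = 3 + 91*(1057 + 1037) = 3 + 91*2094 = 3 + 190554 = 190557)
(36*(-60705) + r)/((1378702 + n(1231))/(1591214 - 2220250) + 2169026) = (36*(-60705) + 190557)/((1378702 + 1551)/(1591214 - 2220250) + 2169026) = (-2185380 + 190557)/(1380253/(-629036) + 2169026) = -1994823/(1380253*(-1/629036) + 2169026) = -1994823/(-1380253/629036 + 2169026) = -1994823/1364394058683/629036 = -1994823*629036/1364394058683 = -418271826876/454798019561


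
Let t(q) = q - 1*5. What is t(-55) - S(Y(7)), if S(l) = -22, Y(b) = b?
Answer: -38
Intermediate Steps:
t(q) = -5 + q (t(q) = q - 5 = -5 + q)
t(-55) - S(Y(7)) = (-5 - 55) - 1*(-22) = -60 + 22 = -38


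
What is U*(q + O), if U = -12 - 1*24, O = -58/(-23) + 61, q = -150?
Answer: 71604/23 ≈ 3113.2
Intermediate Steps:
O = 1461/23 (O = -58*(-1/23) + 61 = 58/23 + 61 = 1461/23 ≈ 63.522)
U = -36 (U = -12 - 24 = -36)
U*(q + O) = -36*(-150 + 1461/23) = -36*(-1989/23) = 71604/23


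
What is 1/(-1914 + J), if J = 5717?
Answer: 1/3803 ≈ 0.00026295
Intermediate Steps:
1/(-1914 + J) = 1/(-1914 + 5717) = 1/3803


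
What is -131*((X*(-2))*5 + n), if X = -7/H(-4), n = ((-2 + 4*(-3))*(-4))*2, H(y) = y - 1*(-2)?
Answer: -10087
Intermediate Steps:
H(y) = 2 + y (H(y) = y + 2 = 2 + y)
n = 112 (n = ((-2 - 12)*(-4))*2 = -14*(-4)*2 = 56*2 = 112)
X = 7/2 (X = -7/(2 - 4) = -7/(-2) = -7*(-½) = 7/2 ≈ 3.5000)
-131*((X*(-2))*5 + n) = -131*(((7/2)*(-2))*5 + 112) = -131*(-7*5 + 112) = -131*(-35 + 112) = -131*77 = -10087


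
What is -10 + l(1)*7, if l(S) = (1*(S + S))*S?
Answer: 4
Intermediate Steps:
l(S) = 2*S**2 (l(S) = (1*(2*S))*S = (2*S)*S = 2*S**2)
-10 + l(1)*7 = -10 + (2*1**2)*7 = -10 + (2*1)*7 = -10 + 2*7 = -10 + 14 = 4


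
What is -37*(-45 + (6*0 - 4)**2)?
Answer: 1073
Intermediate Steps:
-37*(-45 + (6*0 - 4)**2) = -37*(-45 + (0 - 4)**2) = -37*(-45 + (-4)**2) = -37*(-45 + 16) = -37*(-29) = 1073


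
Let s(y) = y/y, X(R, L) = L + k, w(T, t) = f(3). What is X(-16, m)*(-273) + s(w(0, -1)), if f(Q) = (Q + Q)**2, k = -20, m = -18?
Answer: 10375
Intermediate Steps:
f(Q) = 4*Q**2 (f(Q) = (2*Q)**2 = 4*Q**2)
w(T, t) = 36 (w(T, t) = 4*3**2 = 4*9 = 36)
X(R, L) = -20 + L (X(R, L) = L - 20 = -20 + L)
s(y) = 1
X(-16, m)*(-273) + s(w(0, -1)) = (-20 - 18)*(-273) + 1 = -38*(-273) + 1 = 10374 + 1 = 10375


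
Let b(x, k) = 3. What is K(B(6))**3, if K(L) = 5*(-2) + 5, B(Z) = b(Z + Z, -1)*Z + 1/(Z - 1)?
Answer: -125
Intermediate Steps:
B(Z) = 1/(-1 + Z) + 3*Z (B(Z) = 3*Z + 1/(Z - 1) = 3*Z + 1/(-1 + Z) = 1/(-1 + Z) + 3*Z)
K(L) = -5 (K(L) = -10 + 5 = -5)
K(B(6))**3 = (-5)**3 = -125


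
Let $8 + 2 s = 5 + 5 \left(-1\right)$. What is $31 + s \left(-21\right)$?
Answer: $115$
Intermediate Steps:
$s = -4$ ($s = -4 + \frac{5 + 5 \left(-1\right)}{2} = -4 + \frac{5 - 5}{2} = -4 + \frac{1}{2} \cdot 0 = -4 + 0 = -4$)
$31 + s \left(-21\right) = 31 - -84 = 31 + 84 = 115$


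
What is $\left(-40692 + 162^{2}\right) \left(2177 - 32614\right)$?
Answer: $439753776$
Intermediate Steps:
$\left(-40692 + 162^{2}\right) \left(2177 - 32614\right) = \left(-40692 + 26244\right) \left(-30437\right) = \left(-14448\right) \left(-30437\right) = 439753776$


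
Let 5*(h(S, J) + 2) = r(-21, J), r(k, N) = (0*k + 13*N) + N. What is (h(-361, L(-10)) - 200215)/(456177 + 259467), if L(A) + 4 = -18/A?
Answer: -5005579/17891100 ≈ -0.27978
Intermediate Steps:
L(A) = -4 - 18/A
r(k, N) = 14*N (r(k, N) = (0 + 13*N) + N = 13*N + N = 14*N)
h(S, J) = -2 + 14*J/5 (h(S, J) = -2 + (14*J)/5 = -2 + 14*J/5)
(h(-361, L(-10)) - 200215)/(456177 + 259467) = ((-2 + 14*(-4 - 18/(-10))/5) - 200215)/(456177 + 259467) = ((-2 + 14*(-4 - 18*(-⅒))/5) - 200215)/715644 = ((-2 + 14*(-4 + 9/5)/5) - 200215)*(1/715644) = ((-2 + (14/5)*(-11/5)) - 200215)*(1/715644) = ((-2 - 154/25) - 200215)*(1/715644) = (-204/25 - 200215)*(1/715644) = -5005579/25*1/715644 = -5005579/17891100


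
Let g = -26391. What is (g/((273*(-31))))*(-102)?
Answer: -897294/2821 ≈ -318.08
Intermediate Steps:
(g/((273*(-31))))*(-102) = -26391/(273*(-31))*(-102) = -26391/(-8463)*(-102) = -26391*(-1/8463)*(-102) = (8797/2821)*(-102) = -897294/2821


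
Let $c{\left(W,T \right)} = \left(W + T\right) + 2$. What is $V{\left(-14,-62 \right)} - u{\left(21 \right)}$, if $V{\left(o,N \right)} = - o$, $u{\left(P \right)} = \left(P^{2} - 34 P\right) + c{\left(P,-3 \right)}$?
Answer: $267$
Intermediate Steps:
$c{\left(W,T \right)} = 2 + T + W$ ($c{\left(W,T \right)} = \left(T + W\right) + 2 = 2 + T + W$)
$u{\left(P \right)} = -1 + P^{2} - 33 P$ ($u{\left(P \right)} = \left(P^{2} - 34 P\right) + \left(2 - 3 + P\right) = \left(P^{2} - 34 P\right) + \left(-1 + P\right) = -1 + P^{2} - 33 P$)
$V{\left(-14,-62 \right)} - u{\left(21 \right)} = \left(-1\right) \left(-14\right) - \left(-1 + 21^{2} - 693\right) = 14 - \left(-1 + 441 - 693\right) = 14 - -253 = 14 + 253 = 267$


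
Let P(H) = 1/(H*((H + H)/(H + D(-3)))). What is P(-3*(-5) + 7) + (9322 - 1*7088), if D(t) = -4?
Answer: 1081265/484 ≈ 2234.0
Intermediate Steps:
P(H) = (-4 + H)/(2*H²) (P(H) = 1/(H*((H + H)/(H - 4))) = 1/(H*((2*H)/(-4 + H))) = 1/(H*(2*H/(-4 + H))) = 1/(2*H²/(-4 + H)) = (-4 + H)/(2*H²))
P(-3*(-5) + 7) + (9322 - 1*7088) = (-4 + (-3*(-5) + 7))/(2*(-3*(-5) + 7)²) + (9322 - 1*7088) = (-4 + (15 + 7))/(2*(15 + 7)²) + (9322 - 7088) = (½)*(-4 + 22)/22² + 2234 = (½)*(1/484)*18 + 2234 = 9/484 + 2234 = 1081265/484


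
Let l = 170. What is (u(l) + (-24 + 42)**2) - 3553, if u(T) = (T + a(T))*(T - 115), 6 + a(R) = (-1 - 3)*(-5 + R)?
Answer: -30509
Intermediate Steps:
a(R) = 14 - 4*R (a(R) = -6 + (-1 - 3)*(-5 + R) = -6 - 4*(-5 + R) = -6 + (20 - 4*R) = 14 - 4*R)
u(T) = (-115 + T)*(14 - 3*T) (u(T) = (T + (14 - 4*T))*(T - 115) = (14 - 3*T)*(-115 + T) = (-115 + T)*(14 - 3*T))
(u(l) + (-24 + 42)**2) - 3553 = ((-1610 - 3*170**2 + 359*170) + (-24 + 42)**2) - 3553 = ((-1610 - 3*28900 + 61030) + 18**2) - 3553 = ((-1610 - 86700 + 61030) + 324) - 3553 = (-27280 + 324) - 3553 = -26956 - 3553 = -30509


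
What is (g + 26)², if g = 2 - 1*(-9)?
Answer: 1369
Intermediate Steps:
g = 11 (g = 2 + 9 = 11)
(g + 26)² = (11 + 26)² = 37² = 1369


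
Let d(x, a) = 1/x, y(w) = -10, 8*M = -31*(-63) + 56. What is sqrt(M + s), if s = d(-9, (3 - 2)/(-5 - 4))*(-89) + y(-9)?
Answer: sqrt(36146)/12 ≈ 15.843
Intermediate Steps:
M = 2009/8 (M = (-31*(-63) + 56)/8 = (1953 + 56)/8 = (1/8)*2009 = 2009/8 ≈ 251.13)
s = -1/9 (s = -89/(-9) - 10 = -1/9*(-89) - 10 = 89/9 - 10 = -1/9 ≈ -0.11111)
sqrt(M + s) = sqrt(2009/8 - 1/9) = sqrt(18073/72) = sqrt(36146)/12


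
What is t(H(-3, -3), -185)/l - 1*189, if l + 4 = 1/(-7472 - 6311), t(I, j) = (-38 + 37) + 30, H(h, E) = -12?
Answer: -10819844/55133 ≈ -196.25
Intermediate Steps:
t(I, j) = 29 (t(I, j) = -1 + 30 = 29)
l = -55133/13783 (l = -4 + 1/(-7472 - 6311) = -4 + 1/(-13783) = -4 - 1/13783 = -55133/13783 ≈ -4.0001)
t(H(-3, -3), -185)/l - 1*189 = 29/(-55133/13783) - 1*189 = 29*(-13783/55133) - 189 = -399707/55133 - 189 = -10819844/55133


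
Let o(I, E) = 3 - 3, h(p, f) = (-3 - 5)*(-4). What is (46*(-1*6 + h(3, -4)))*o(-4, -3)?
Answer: 0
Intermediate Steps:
h(p, f) = 32 (h(p, f) = -8*(-4) = 32)
o(I, E) = 0
(46*(-1*6 + h(3, -4)))*o(-4, -3) = (46*(-1*6 + 32))*0 = (46*(-6 + 32))*0 = (46*26)*0 = 1196*0 = 0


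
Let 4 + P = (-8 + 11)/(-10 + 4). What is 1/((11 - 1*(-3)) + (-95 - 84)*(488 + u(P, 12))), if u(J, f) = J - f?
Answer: -2/168769 ≈ -1.1851e-5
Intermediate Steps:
P = -9/2 (P = -4 + (-8 + 11)/(-10 + 4) = -4 + 3/(-6) = -4 + 3*(-1/6) = -4 - 1/2 = -9/2 ≈ -4.5000)
1/((11 - 1*(-3)) + (-95 - 84)*(488 + u(P, 12))) = 1/((11 - 1*(-3)) + (-95 - 84)*(488 + (-9/2 - 1*12))) = 1/((11 + 3) - 179*(488 + (-9/2 - 12))) = 1/(14 - 179*(488 - 33/2)) = 1/(14 - 179*943/2) = 1/(14 - 168797/2) = 1/(-168769/2) = -2/168769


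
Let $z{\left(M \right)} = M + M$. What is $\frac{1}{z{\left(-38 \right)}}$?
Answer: $- \frac{1}{76} \approx -0.013158$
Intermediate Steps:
$z{\left(M \right)} = 2 M$
$\frac{1}{z{\left(-38 \right)}} = \frac{1}{2 \left(-38\right)} = \frac{1}{-76} = - \frac{1}{76}$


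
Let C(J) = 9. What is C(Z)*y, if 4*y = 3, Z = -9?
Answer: 27/4 ≈ 6.7500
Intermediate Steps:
y = ¾ (y = (¼)*3 = ¾ ≈ 0.75000)
C(Z)*y = 9*(¾) = 27/4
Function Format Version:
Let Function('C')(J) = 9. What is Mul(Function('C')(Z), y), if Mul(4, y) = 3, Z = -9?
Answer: Rational(27, 4) ≈ 6.7500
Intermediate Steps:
y = Rational(3, 4) (y = Mul(Rational(1, 4), 3) = Rational(3, 4) ≈ 0.75000)
Mul(Function('C')(Z), y) = Mul(9, Rational(3, 4)) = Rational(27, 4)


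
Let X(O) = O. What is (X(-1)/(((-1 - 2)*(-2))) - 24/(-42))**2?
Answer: 289/1764 ≈ 0.16383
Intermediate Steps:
(X(-1)/(((-1 - 2)*(-2))) - 24/(-42))**2 = (-1/((-1 - 2)*(-2)) - 24/(-42))**2 = (-1/((-3*(-2))) - 24*(-1/42))**2 = (-1/6 + 4/7)**2 = (17/42)**2 = 289/1764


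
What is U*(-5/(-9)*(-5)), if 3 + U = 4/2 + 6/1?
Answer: -125/9 ≈ -13.889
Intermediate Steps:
U = 5 (U = -3 + (4/2 + 6/1) = -3 + (4*(½) + 6*1) = -3 + (2 + 6) = -3 + 8 = 5)
U*(-5/(-9)*(-5)) = 5*(-5/(-9)*(-5)) = 5*(-5*(-⅑)*(-5)) = 5*((5/9)*(-5)) = 5*(-25/9) = -125/9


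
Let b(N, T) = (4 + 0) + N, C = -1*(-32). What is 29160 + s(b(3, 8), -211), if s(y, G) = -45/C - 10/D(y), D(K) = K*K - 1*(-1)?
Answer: 4665343/160 ≈ 29158.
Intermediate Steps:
D(K) = 1 + K² (D(K) = K² + 1 = 1 + K²)
C = 32
b(N, T) = 4 + N
s(y, G) = -45/32 - 10/(1 + y²)
29160 + s(b(3, 8), -211) = 29160 + 5*(-73 - 9*(4 + 3)²)/(32*(1 + (4 + 3)²)) = 29160 + 5*(-73 - 9*7²)/(32*(1 + 7²)) = 29160 + 5*(-73 - 9*49)/(32*(1 + 49)) = 29160 + (5/32)*(-73 - 441)/50 = 29160 + (5/32)*(1/50)*(-514) = 29160 - 257/160 = 4665343/160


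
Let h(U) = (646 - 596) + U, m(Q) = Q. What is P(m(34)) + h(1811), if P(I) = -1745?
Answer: 116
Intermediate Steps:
h(U) = 50 + U
P(m(34)) + h(1811) = -1745 + (50 + 1811) = -1745 + 1861 = 116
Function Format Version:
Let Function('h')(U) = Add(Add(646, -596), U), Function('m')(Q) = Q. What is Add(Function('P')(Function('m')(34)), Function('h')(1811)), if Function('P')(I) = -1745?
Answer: 116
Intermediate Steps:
Function('h')(U) = Add(50, U)
Add(Function('P')(Function('m')(34)), Function('h')(1811)) = Add(-1745, Add(50, 1811)) = Add(-1745, 1861) = 116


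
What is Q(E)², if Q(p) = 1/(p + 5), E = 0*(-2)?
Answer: 1/25 ≈ 0.040000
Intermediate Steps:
E = 0
Q(p) = 1/(5 + p)
Q(E)² = (1/(5 + 0))² = (1/5)² = (⅕)² = 1/25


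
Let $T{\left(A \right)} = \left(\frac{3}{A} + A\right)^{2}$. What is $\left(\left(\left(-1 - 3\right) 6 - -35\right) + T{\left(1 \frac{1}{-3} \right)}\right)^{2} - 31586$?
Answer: $- \frac{1778777}{81} \approx -21960.0$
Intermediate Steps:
$T{\left(A \right)} = \left(A + \frac{3}{A}\right)^{2}$
$\left(\left(\left(-1 - 3\right) 6 - -35\right) + T{\left(1 \frac{1}{-3} \right)}\right)^{2} - 31586 = \left(\left(\left(-1 - 3\right) 6 - -35\right) + \frac{\left(3 + \left(1 \frac{1}{-3}\right)^{2}\right)^{2}}{\frac{1}{9}}\right)^{2} - 31586 = \left(\left(\left(-4\right) 6 + 35\right) + \frac{\left(3 + \left(1 \left(- \frac{1}{3}\right)\right)^{2}\right)^{2}}{\frac{1}{9}}\right)^{2} - 31586 = \left(\left(-24 + 35\right) + \frac{\left(3 + \left(- \frac{1}{3}\right)^{2}\right)^{2}}{\frac{1}{9}}\right)^{2} - 31586 = \left(11 + 9 \left(3 + \frac{1}{9}\right)^{2}\right)^{2} - 31586 = \left(11 + 9 \left(\frac{28}{9}\right)^{2}\right)^{2} - 31586 = \left(11 + 9 \cdot \frac{784}{81}\right)^{2} - 31586 = \left(11 + \frac{784}{9}\right)^{2} - 31586 = \left(\frac{883}{9}\right)^{2} - 31586 = \frac{779689}{81} - 31586 = - \frac{1778777}{81}$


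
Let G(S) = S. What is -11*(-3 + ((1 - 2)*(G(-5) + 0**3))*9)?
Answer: -462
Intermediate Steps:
-11*(-3 + ((1 - 2)*(G(-5) + 0**3))*9) = -11*(-3 + ((1 - 2)*(-5 + 0**3))*9) = -11*(-3 - (-5 + 0)*9) = -11*(-3 - 1*(-5)*9) = -11*(-3 + 5*9) = -11*(-3 + 45) = -11*42 = -462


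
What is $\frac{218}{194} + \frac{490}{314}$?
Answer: $\frac{40878}{15229} \approx 2.6842$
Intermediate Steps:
$\frac{218}{194} + \frac{490}{314} = 218 \cdot \frac{1}{194} + 490 \cdot \frac{1}{314} = \frac{109}{97} + \frac{245}{157} = \frac{40878}{15229}$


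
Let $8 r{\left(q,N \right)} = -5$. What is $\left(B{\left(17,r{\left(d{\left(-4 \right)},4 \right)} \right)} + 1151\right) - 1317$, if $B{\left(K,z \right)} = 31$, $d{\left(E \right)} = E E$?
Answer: $-135$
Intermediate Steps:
$d{\left(E \right)} = E^{2}$
$r{\left(q,N \right)} = - \frac{5}{8}$ ($r{\left(q,N \right)} = \frac{1}{8} \left(-5\right) = - \frac{5}{8}$)
$\left(B{\left(17,r{\left(d{\left(-4 \right)},4 \right)} \right)} + 1151\right) - 1317 = \left(31 + 1151\right) - 1317 = 1182 - 1317 = -135$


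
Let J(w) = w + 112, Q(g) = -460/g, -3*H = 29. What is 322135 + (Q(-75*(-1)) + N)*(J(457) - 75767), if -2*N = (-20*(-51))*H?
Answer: -1849713953/5 ≈ -3.6994e+8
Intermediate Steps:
H = -29/3 (H = -1/3*29 = -29/3 ≈ -9.6667)
J(w) = 112 + w
N = 4930 (N = -(-20*(-51))*(-29)/(2*3) = -510*(-29)/3 = -1/2*(-9860) = 4930)
322135 + (Q(-75*(-1)) + N)*(J(457) - 75767) = 322135 + (-460/((-75*(-1))) + 4930)*((112 + 457) - 75767) = 322135 + (-460/75 + 4930)*(569 - 75767) = 322135 + (-460*1/75 + 4930)*(-75198) = 322135 + (-92/15 + 4930)*(-75198) = 322135 + (73858/15)*(-75198) = 322135 - 1851324628/5 = -1849713953/5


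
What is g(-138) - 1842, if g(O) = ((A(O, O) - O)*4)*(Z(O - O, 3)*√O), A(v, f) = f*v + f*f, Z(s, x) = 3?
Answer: -1842 + 458712*I*√138 ≈ -1842.0 + 5.3886e+6*I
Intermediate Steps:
A(v, f) = f² + f*v (A(v, f) = f*v + f² = f² + f*v)
g(O) = 3*√O*(-4*O + 8*O²) (g(O) = ((O*(O + O) - O)*4)*(3*√O) = ((O*(2*O) - O)*4)*(3*√O) = ((2*O² - O)*4)*(3*√O) = ((-O + 2*O²)*4)*(3*√O) = (-4*O + 8*O²)*(3*√O) = 3*√O*(-4*O + 8*O²))
g(-138) - 1842 = (-138)^(3/2)*(-12 + 24*(-138)) - 1842 = (-138*I*√138)*(-12 - 3312) - 1842 = -138*I*√138*(-3324) - 1842 = 458712*I*√138 - 1842 = -1842 + 458712*I*√138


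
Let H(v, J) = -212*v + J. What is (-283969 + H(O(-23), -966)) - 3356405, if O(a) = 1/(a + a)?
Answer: -83750714/23 ≈ -3.6413e+6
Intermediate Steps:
O(a) = 1/(2*a)
H(v, J) = J - 212*v
(-283969 + H(O(-23), -966)) - 3356405 = (-283969 + (-966 - 106/(-23))) - 3356405 = (-283969 + (-966 - 106*(-1)/23)) - 3356405 = (-283969 + (-966 - 212*(-1/46))) - 3356405 = (-283969 + (-966 + 106/23)) - 3356405 = (-283969 - 22112/23) - 3356405 = -6553399/23 - 3356405 = -83750714/23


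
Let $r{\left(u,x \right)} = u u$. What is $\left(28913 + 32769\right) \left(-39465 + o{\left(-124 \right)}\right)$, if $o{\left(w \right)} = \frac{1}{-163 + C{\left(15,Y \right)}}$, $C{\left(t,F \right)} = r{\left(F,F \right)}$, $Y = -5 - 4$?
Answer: $- \frac{99805516171}{41} \approx -2.4343 \cdot 10^{9}$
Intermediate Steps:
$Y = -9$
$r{\left(u,x \right)} = u^{2}$
$C{\left(t,F \right)} = F^{2}$
$o{\left(w \right)} = - \frac{1}{82}$ ($o{\left(w \right)} = \frac{1}{-163 + \left(-9\right)^{2}} = \frac{1}{-163 + 81} = \frac{1}{-82} = - \frac{1}{82}$)
$\left(28913 + 32769\right) \left(-39465 + o{\left(-124 \right)}\right) = \left(28913 + 32769\right) \left(-39465 - \frac{1}{82}\right) = 61682 \left(- \frac{3236131}{82}\right) = - \frac{99805516171}{41}$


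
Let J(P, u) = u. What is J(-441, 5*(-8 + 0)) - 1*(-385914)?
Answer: 385874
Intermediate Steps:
J(-441, 5*(-8 + 0)) - 1*(-385914) = 5*(-8 + 0) - 1*(-385914) = 5*(-8) + 385914 = -40 + 385914 = 385874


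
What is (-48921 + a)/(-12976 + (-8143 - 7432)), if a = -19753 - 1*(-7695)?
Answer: 60979/28551 ≈ 2.1358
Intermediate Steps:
a = -12058 (a = -19753 + 7695 = -12058)
(-48921 + a)/(-12976 + (-8143 - 7432)) = (-48921 - 12058)/(-12976 + (-8143 - 7432)) = -60979/(-12976 - 15575) = -60979/(-28551) = -60979*(-1/28551) = 60979/28551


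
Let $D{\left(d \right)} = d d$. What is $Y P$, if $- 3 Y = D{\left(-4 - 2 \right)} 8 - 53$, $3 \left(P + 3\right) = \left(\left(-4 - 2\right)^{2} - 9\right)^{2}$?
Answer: $-18800$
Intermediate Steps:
$D{\left(d \right)} = d^{2}$
$P = 240$ ($P = -3 + \frac{\left(\left(-4 - 2\right)^{2} - 9\right)^{2}}{3} = -3 + \frac{\left(\left(-6\right)^{2} - 9\right)^{2}}{3} = -3 + \frac{\left(36 - 9\right)^{2}}{3} = -3 + \frac{27^{2}}{3} = -3 + \frac{1}{3} \cdot 729 = -3 + 243 = 240$)
$Y = - \frac{235}{3}$ ($Y = - \frac{\left(-4 - 2\right)^{2} \cdot 8 - 53}{3} = - \frac{\left(-6\right)^{2} \cdot 8 - 53}{3} = - \frac{36 \cdot 8 - 53}{3} = - \frac{288 - 53}{3} = \left(- \frac{1}{3}\right) 235 = - \frac{235}{3} \approx -78.333$)
$Y P = \left(- \frac{235}{3}\right) 240 = -18800$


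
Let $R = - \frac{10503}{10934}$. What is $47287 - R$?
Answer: $\frac{517046561}{10934} \approx 47288.0$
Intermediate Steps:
$R = - \frac{10503}{10934}$ ($R = \left(-10503\right) \frac{1}{10934} = - \frac{10503}{10934} \approx -0.96058$)
$47287 - R = 47287 - - \frac{10503}{10934} = 47287 + \frac{10503}{10934} = \frac{517046561}{10934}$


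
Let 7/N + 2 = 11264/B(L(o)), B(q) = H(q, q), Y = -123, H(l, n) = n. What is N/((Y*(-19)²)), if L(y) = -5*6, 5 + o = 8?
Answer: 35/83803262 ≈ 4.1764e-7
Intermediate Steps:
o = 3 (o = -5 + 8 = 3)
L(y) = -30
B(q) = q
N = -105/5662 (N = 7/(-2 + 11264/(-30)) = 7/(-2 + 11264*(-1/30)) = 7/(-2 - 5632/15) = 7/(-5662/15) = 7*(-15/5662) = -105/5662 ≈ -0.018545)
N/((Y*(-19)²)) = -105/(5662*((-123*(-19)²))) = -105/(5662*((-123*361))) = -105/5662/(-44403) = -105/5662*(-1/44403) = 35/83803262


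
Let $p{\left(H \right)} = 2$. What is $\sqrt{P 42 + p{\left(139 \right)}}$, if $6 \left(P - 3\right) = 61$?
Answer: $\sqrt{555} \approx 23.558$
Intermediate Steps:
$P = \frac{79}{6}$ ($P = 3 + \frac{1}{6} \cdot 61 = 3 + \frac{61}{6} = \frac{79}{6} \approx 13.167$)
$\sqrt{P 42 + p{\left(139 \right)}} = \sqrt{\frac{79}{6} \cdot 42 + 2} = \sqrt{553 + 2} = \sqrt{555}$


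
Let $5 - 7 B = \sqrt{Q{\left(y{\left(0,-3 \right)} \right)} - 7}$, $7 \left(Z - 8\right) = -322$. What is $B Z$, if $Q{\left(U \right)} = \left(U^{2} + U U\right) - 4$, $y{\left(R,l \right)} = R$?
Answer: $- \frac{190}{7} + \frac{38 i \sqrt{11}}{7} \approx -27.143 + 18.005 i$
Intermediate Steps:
$Z = -38$ ($Z = 8 + \frac{1}{7} \left(-322\right) = 8 - 46 = -38$)
$Q{\left(U \right)} = -4 + 2 U^{2}$ ($Q{\left(U \right)} = \left(U^{2} + U^{2}\right) - 4 = 2 U^{2} - 4 = -4 + 2 U^{2}$)
$B = \frac{5}{7} - \frac{i \sqrt{11}}{7}$ ($B = \frac{5}{7} - \frac{\sqrt{\left(-4 + 2 \cdot 0^{2}\right) - 7}}{7} = \frac{5}{7} - \frac{\sqrt{\left(-4 + 2 \cdot 0\right) - 7}}{7} = \frac{5}{7} - \frac{\sqrt{\left(-4 + 0\right) - 7}}{7} = \frac{5}{7} - \frac{\sqrt{-4 - 7}}{7} = \frac{5}{7} - \frac{\sqrt{-11}}{7} = \frac{5}{7} - \frac{i \sqrt{11}}{7} \approx 0.71429 - 0.4738 i$)
$B Z = \left(\frac{5}{7} - \frac{i \sqrt{11}}{7}\right) \left(-38\right) = - \frac{190}{7} + \frac{38 i \sqrt{11}}{7}$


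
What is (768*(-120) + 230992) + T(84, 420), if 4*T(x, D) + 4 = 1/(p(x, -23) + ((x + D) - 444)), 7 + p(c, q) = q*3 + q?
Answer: 21657635/156 ≈ 1.3883e+5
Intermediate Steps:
p(c, q) = -7 + 4*q (p(c, q) = -7 + (q*3 + q) = -7 + (3*q + q) = -7 + 4*q)
T(x, D) = -1 + 1/(4*(-543 + D + x)) (T(x, D) = -1 + 1/(4*((-7 + 4*(-23)) + ((x + D) - 444))) = -1 + 1/(4*((-7 - 92) + ((D + x) - 444))) = -1 + 1/(4*(-99 + (-444 + D + x))) = -1 + 1/(4*(-543 + D + x)))
(768*(-120) + 230992) + T(84, 420) = (768*(-120) + 230992) + (2173/4 - 1*420 - 1*84)/(-543 + 420 + 84) = (-92160 + 230992) + (2173/4 - 420 - 84)/(-39) = 138832 - 1/39*157/4 = 138832 - 157/156 = 21657635/156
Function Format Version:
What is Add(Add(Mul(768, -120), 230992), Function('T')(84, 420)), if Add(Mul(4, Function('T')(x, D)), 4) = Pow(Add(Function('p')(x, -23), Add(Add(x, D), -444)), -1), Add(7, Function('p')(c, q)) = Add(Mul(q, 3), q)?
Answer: Rational(21657635, 156) ≈ 1.3883e+5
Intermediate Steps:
Function('p')(c, q) = Add(-7, Mul(4, q)) (Function('p')(c, q) = Add(-7, Add(Mul(q, 3), q)) = Add(-7, Add(Mul(3, q), q)) = Add(-7, Mul(4, q)))
Function('T')(x, D) = Add(-1, Mul(Rational(1, 4), Pow(Add(-543, D, x), -1))) (Function('T')(x, D) = Add(-1, Mul(Rational(1, 4), Pow(Add(Add(-7, Mul(4, -23)), Add(Add(x, D), -444)), -1))) = Add(-1, Mul(Rational(1, 4), Pow(Add(Add(-7, -92), Add(Add(D, x), -444)), -1))) = Add(-1, Mul(Rational(1, 4), Pow(Add(-99, Add(-444, D, x)), -1))) = Add(-1, Mul(Rational(1, 4), Pow(Add(-543, D, x), -1))))
Add(Add(Mul(768, -120), 230992), Function('T')(84, 420)) = Add(Add(Mul(768, -120), 230992), Mul(Pow(Add(-543, 420, 84), -1), Add(Rational(2173, 4), Mul(-1, 420), Mul(-1, 84)))) = Add(Add(-92160, 230992), Mul(Pow(-39, -1), Add(Rational(2173, 4), -420, -84))) = Add(138832, Mul(Rational(-1, 39), Rational(157, 4))) = Add(138832, Rational(-157, 156)) = Rational(21657635, 156)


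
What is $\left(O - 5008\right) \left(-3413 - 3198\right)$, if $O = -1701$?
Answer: $44353199$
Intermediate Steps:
$\left(O - 5008\right) \left(-3413 - 3198\right) = \left(-1701 - 5008\right) \left(-3413 - 3198\right) = \left(-6709\right) \left(-6611\right) = 44353199$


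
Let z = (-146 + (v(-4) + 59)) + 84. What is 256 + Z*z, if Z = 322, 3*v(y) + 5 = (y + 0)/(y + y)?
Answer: -1193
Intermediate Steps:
v(y) = -3/2 (v(y) = -5/3 + ((y + 0)/(y + y))/3 = -5/3 + (y/((2*y)))/3 = -5/3 + (y*(1/(2*y)))/3 = -5/3 + (1/3)*(1/2) = -5/3 + 1/6 = -3/2)
z = -9/2 (z = (-146 + (-3/2 + 59)) + 84 = (-146 + 115/2) + 84 = -177/2 + 84 = -9/2 ≈ -4.5000)
256 + Z*z = 256 + 322*(-9/2) = 256 - 1449 = -1193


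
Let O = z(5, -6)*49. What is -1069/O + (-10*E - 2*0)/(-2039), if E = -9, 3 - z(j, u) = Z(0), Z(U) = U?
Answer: -2192921/299733 ≈ -7.3162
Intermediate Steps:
z(j, u) = 3 (z(j, u) = 3 - 1*0 = 3 + 0 = 3)
O = 147 (O = 3*49 = 147)
-1069/O + (-10*E - 2*0)/(-2039) = -1069/147 + (-10*(-9) - 2*0)/(-2039) = -1069*1/147 + (90 + 0)*(-1/2039) = -1069/147 + 90*(-1/2039) = -1069/147 - 90/2039 = -2192921/299733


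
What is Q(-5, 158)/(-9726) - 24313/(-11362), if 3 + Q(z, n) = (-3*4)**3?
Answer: 21344655/9208901 ≈ 2.3178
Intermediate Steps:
Q(z, n) = -1731 (Q(z, n) = -3 + (-3*4)**3 = -3 + (-12)**3 = -3 - 1728 = -1731)
Q(-5, 158)/(-9726) - 24313/(-11362) = -1731/(-9726) - 24313/(-11362) = -1731*(-1/9726) - 24313*(-1/11362) = 577/3242 + 24313/11362 = 21344655/9208901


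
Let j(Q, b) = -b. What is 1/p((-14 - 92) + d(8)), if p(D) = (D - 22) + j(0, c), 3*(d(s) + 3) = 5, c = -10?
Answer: -3/358 ≈ -0.0083799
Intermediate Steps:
d(s) = -4/3 (d(s) = -3 + (1/3)*5 = -3 + 5/3 = -4/3)
p(D) = -12 + D (p(D) = (D - 22) - 1*(-10) = (-22 + D) + 10 = -12 + D)
1/p((-14 - 92) + d(8)) = 1/(-12 + ((-14 - 92) - 4/3)) = 1/(-12 + (-106 - 4/3)) = 1/(-12 - 322/3) = 1/(-358/3) = -3/358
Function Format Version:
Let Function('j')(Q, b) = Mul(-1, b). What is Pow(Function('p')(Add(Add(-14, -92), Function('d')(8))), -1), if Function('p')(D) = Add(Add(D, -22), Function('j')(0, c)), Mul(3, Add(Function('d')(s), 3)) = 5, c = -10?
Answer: Rational(-3, 358) ≈ -0.0083799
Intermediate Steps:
Function('d')(s) = Rational(-4, 3) (Function('d')(s) = Add(-3, Mul(Rational(1, 3), 5)) = Add(-3, Rational(5, 3)) = Rational(-4, 3))
Function('p')(D) = Add(-12, D) (Function('p')(D) = Add(Add(D, -22), Mul(-1, -10)) = Add(Add(-22, D), 10) = Add(-12, D))
Pow(Function('p')(Add(Add(-14, -92), Function('d')(8))), -1) = Pow(Add(-12, Add(Add(-14, -92), Rational(-4, 3))), -1) = Pow(Add(-12, Add(-106, Rational(-4, 3))), -1) = Pow(Add(-12, Rational(-322, 3)), -1) = Pow(Rational(-358, 3), -1) = Rational(-3, 358)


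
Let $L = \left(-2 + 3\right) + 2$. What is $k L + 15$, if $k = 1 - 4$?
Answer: $6$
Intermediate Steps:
$k = -3$ ($k = 1 - 4 = -3$)
$L = 3$ ($L = 1 + 2 = 3$)
$k L + 15 = \left(-3\right) 3 + 15 = -9 + 15 = 6$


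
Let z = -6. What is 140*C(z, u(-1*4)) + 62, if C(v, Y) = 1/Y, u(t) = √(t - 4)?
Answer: 62 - 35*I*√2 ≈ 62.0 - 49.497*I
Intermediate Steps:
u(t) = √(-4 + t)
140*C(z, u(-1*4)) + 62 = 140/(√(-4 - 1*4)) + 62 = 140/(√(-4 - 4)) + 62 = 140/(√(-8)) + 62 = 140/((2*I*√2)) + 62 = 140*(-I*√2/4) + 62 = -35*I*√2 + 62 = 62 - 35*I*√2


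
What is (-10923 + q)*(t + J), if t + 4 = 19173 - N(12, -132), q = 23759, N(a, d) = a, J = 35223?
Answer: 698021680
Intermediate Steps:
t = 19157 (t = -4 + (19173 - 1*12) = -4 + (19173 - 12) = -4 + 19161 = 19157)
(-10923 + q)*(t + J) = (-10923 + 23759)*(19157 + 35223) = 12836*54380 = 698021680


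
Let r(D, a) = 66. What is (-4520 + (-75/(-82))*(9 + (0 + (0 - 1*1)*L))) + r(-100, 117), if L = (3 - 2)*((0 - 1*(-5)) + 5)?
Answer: -365303/82 ≈ -4454.9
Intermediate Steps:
L = 10 (L = 1*((0 + 5) + 5) = 1*(5 + 5) = 1*10 = 10)
(-4520 + (-75/(-82))*(9 + (0 + (0 - 1*1)*L))) + r(-100, 117) = (-4520 + (-75/(-82))*(9 + (0 + (0 - 1*1)*10))) + 66 = (-4520 + (-75*(-1/82))*(9 + (0 + (0 - 1)*10))) + 66 = (-4520 + 75*(9 + (0 - 1*10))/82) + 66 = (-4520 + 75*(9 + (0 - 10))/82) + 66 = (-4520 + 75*(9 - 10)/82) + 66 = (-4520 + (75/82)*(-1)) + 66 = (-4520 - 75/82) + 66 = -370715/82 + 66 = -365303/82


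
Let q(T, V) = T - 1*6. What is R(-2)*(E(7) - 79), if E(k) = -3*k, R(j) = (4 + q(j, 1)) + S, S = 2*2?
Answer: 0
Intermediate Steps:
q(T, V) = -6 + T (q(T, V) = T - 6 = -6 + T)
S = 4
R(j) = 2 + j (R(j) = (4 + (-6 + j)) + 4 = (-2 + j) + 4 = 2 + j)
R(-2)*(E(7) - 79) = (2 - 2)*(-3*7 - 79) = 0*(-21 - 79) = 0*(-100) = 0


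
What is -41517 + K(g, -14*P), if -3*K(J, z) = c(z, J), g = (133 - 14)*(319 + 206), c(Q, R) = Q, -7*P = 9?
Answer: -41523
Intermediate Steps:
P = -9/7 (P = -⅐*9 = -9/7 ≈ -1.2857)
g = 62475 (g = 119*525 = 62475)
K(J, z) = -z/3
-41517 + K(g, -14*P) = -41517 - (-14)*(-9)/(3*7) = -41517 - ⅓*18 = -41517 - 6 = -41523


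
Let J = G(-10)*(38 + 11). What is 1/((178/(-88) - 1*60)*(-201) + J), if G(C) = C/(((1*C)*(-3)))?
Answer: 132/1643431 ≈ 8.0320e-5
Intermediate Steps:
G(C) = -⅓ (G(C) = C/((C*(-3))) = C/((-3*C)) = C*(-1/(3*C)) = -⅓)
J = -49/3 (J = -(38 + 11)/3 = -⅓*49 = -49/3 ≈ -16.333)
1/((178/(-88) - 1*60)*(-201) + J) = 1/((178/(-88) - 1*60)*(-201) - 49/3) = 1/((178*(-1/88) - 60)*(-201) - 49/3) = 1/((-89/44 - 60)*(-201) - 49/3) = 1/(-2729/44*(-201) - 49/3) = 1/(548529/44 - 49/3) = 1/(1643431/132) = 132/1643431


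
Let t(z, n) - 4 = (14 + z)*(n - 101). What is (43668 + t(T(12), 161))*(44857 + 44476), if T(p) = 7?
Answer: 4013910356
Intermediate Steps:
t(z, n) = 4 + (-101 + n)*(14 + z) (t(z, n) = 4 + (14 + z)*(n - 101) = 4 + (14 + z)*(-101 + n) = 4 + (-101 + n)*(14 + z))
(43668 + t(T(12), 161))*(44857 + 44476) = (43668 + (-1410 - 101*7 + 14*161 + 161*7))*(44857 + 44476) = (43668 + (-1410 - 707 + 2254 + 1127))*89333 = (43668 + 1264)*89333 = 44932*89333 = 4013910356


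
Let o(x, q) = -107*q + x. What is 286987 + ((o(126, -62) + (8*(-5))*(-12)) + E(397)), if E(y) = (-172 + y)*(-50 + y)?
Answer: 372302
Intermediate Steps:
o(x, q) = x - 107*q
286987 + ((o(126, -62) + (8*(-5))*(-12)) + E(397)) = 286987 + (((126 - 107*(-62)) + (8*(-5))*(-12)) + (8600 + 397² - 222*397)) = 286987 + (((126 + 6634) - 40*(-12)) + (8600 + 157609 - 88134)) = 286987 + ((6760 + 480) + 78075) = 286987 + (7240 + 78075) = 286987 + 85315 = 372302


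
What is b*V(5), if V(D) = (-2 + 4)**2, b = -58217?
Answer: -232868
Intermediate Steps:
V(D) = 4 (V(D) = 2**2 = 4)
b*V(5) = -58217*4 = -232868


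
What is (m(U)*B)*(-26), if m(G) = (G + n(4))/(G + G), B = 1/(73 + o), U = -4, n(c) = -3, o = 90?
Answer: -91/652 ≈ -0.13957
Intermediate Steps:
B = 1/163 (B = 1/(73 + 90) = 1/163 ≈ 0.0061350)
m(G) = (-3 + G)/(2*G) (m(G) = (G - 3)/(G + G) = (-3 + G)/((2*G)) = (-3 + G)*(1/(2*G)) = (-3 + G)/(2*G))
(m(U)*B)*(-26) = (((½)*(-3 - 4)/(-4))*(1/163))*(-26) = (((½)*(-¼)*(-7))*(1/163))*(-26) = ((7/8)*(1/163))*(-26) = (7/1304)*(-26) = -91/652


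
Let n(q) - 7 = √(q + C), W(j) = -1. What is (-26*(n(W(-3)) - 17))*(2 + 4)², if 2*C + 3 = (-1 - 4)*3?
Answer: 9360 - 936*I*√10 ≈ 9360.0 - 2959.9*I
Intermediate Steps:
C = -9 (C = -3/2 + ((-1 - 4)*3)/2 = -3/2 + (-5*3)/2 = -3/2 + (½)*(-15) = -3/2 - 15/2 = -9)
n(q) = 7 + √(-9 + q) (n(q) = 7 + √(q - 9) = 7 + √(-9 + q))
(-26*(n(W(-3)) - 17))*(2 + 4)² = (-26*((7 + √(-9 - 1)) - 17))*(2 + 4)² = -26*((7 + √(-10)) - 17)*6² = -26*((7 + I*√10) - 17)*36 = -26*(-10 + I*√10)*36 = (260 - 26*I*√10)*36 = 9360 - 936*I*√10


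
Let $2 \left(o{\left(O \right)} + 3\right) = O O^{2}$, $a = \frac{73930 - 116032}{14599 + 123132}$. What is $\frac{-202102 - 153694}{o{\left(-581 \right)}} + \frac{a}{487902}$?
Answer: $\frac{7968362927240285}{2196551849121219469} \approx 0.0036277$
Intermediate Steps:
$a = - \frac{42102}{137731} \approx -0.30568$
$o{\left(O \right)} = -3 + \frac{O^{3}}{2}$ ($o{\left(O \right)} = -3 + \frac{O O^{2}}{2} = -3 + \frac{O^{3}}{2}$)
$\frac{-202102 - 153694}{o{\left(-581 \right)}} + \frac{a}{487902} = \frac{-202102 - 153694}{-3 + \frac{\left(-581\right)^{3}}{2}} - \frac{42102}{137731 \cdot 487902} = - \frac{355796}{-3 + \frac{1}{2} \left(-196122941\right)} - \frac{7017}{11199871727} = - \frac{355796}{-3 - \frac{196122941}{2}} - \frac{7017}{11199871727} = - \frac{355796}{- \frac{196122947}{2}} - \frac{7017}{11199871727} = \left(-355796\right) \left(- \frac{2}{196122947}\right) - \frac{7017}{11199871727} = \frac{711592}{196122947} - \frac{7017}{11199871727} = \frac{7968362927240285}{2196551849121219469}$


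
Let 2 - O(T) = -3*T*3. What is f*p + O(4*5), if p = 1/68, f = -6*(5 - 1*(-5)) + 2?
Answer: 6159/34 ≈ 181.15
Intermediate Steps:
O(T) = 2 + 9*T (O(T) = 2 - (-3*T)*3 = 2 - (-9)*T = 2 + 9*T)
f = -58 (f = -6*(5 + 5) + 2 = -6*10 + 2 = -60 + 2 = -58)
p = 1/68 ≈ 0.014706
f*p + O(4*5) = -58*1/68 + (2 + 9*(4*5)) = -29/34 + (2 + 9*20) = -29/34 + (2 + 180) = -29/34 + 182 = 6159/34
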